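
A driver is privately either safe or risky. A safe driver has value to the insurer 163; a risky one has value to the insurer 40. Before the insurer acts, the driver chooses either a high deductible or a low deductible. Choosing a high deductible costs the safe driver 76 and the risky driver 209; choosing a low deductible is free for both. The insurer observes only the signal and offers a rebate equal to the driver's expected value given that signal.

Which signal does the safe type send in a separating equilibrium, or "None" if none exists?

high deductible

Try safe → high deductible, risky → low deductible:
  If types separate, high deductible earns payment 163 and low deductible earns 40.
  Safe: high deductible gives 163 − 76 = 87; low deductible gives 40 − 0 = 40. No deviation. ✓
  Risky: low deductible gives 40 − 0 = 40; high deductible gives 163 − 209 = -46. No deviation. ✓
Both hold — the safe type sends high deductible.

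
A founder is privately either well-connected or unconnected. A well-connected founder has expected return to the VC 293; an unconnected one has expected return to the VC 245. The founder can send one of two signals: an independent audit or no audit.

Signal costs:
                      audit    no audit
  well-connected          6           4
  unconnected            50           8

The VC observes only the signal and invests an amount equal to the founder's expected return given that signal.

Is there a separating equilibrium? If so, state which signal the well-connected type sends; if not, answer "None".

Try well-connected → audit, unconnected → no audit:
  If types separate, audit earns payment 293 and no audit earns 245.
  Well-connected: audit gives 293 − 6 = 287; no audit gives 245 − 4 = 241. No deviation. ✓
  Unconnected: no audit gives 245 − 8 = 237; audit gives 293 − 50 = 243. Would deviate. ✗
Try well-connected → no audit, unconnected → audit:
  If types separate, no audit earns payment 293 and audit earns 245.
  Well-connected: no audit gives 293 − 4 = 289; audit gives 245 − 6 = 239. No deviation. ✓
  Unconnected: audit gives 245 − 50 = 195; no audit gives 293 − 8 = 285. Would deviate. ✗
Neither assignment is incentive-compatible.

None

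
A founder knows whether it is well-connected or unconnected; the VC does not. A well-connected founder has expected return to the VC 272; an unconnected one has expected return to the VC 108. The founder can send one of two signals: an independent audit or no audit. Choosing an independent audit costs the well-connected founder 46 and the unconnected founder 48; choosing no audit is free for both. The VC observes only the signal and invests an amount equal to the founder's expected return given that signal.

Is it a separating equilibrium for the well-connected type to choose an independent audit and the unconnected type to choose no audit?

If types separate, audit earns payment 272 and no audit earns 108.
Well-connected: audit gives 272 − 46 = 226; no audit gives 108 − 0 = 108. No deviation. ✓
Unconnected: no audit gives 108 − 0 = 108; audit gives 272 − 48 = 224. Would deviate. ✗

No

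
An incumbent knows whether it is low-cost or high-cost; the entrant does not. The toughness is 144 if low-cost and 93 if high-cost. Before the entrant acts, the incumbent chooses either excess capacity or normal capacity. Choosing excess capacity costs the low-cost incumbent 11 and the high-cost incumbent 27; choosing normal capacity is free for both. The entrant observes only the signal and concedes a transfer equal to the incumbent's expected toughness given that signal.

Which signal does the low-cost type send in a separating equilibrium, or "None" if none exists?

Try low-cost → excess capacity, high-cost → normal capacity:
  If types separate, excess capacity earns payment 144 and normal capacity earns 93.
  Low-cost: excess capacity gives 144 − 11 = 133; normal capacity gives 93 − 0 = 93. No deviation. ✓
  High-cost: normal capacity gives 93 − 0 = 93; excess capacity gives 144 − 27 = 117. Would deviate. ✗
Try low-cost → normal capacity, high-cost → excess capacity:
  If types separate, normal capacity earns payment 144 and excess capacity earns 93.
  Low-cost: normal capacity gives 144 − 0 = 144; excess capacity gives 93 − 11 = 82. No deviation. ✓
  High-cost: excess capacity gives 93 − 27 = 66; normal capacity gives 144 − 0 = 144. Would deviate. ✗
Neither assignment is incentive-compatible.

None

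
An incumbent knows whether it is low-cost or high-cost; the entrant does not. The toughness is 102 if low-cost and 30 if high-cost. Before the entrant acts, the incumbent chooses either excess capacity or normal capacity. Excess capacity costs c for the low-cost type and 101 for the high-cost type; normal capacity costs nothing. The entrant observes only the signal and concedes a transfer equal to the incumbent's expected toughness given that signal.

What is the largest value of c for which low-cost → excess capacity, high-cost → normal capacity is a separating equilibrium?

72

Under separation: excess capacity → low-cost (pays 102); normal capacity → high-cost (pays 30).
High-cost: 30 − 0 = 30 ≥ 102 − 101 = 1. Holds regardless of c. ✓
Low-cost: 102 − c ≥ 30 − 0, so c ≤ 102 − 30 = 72.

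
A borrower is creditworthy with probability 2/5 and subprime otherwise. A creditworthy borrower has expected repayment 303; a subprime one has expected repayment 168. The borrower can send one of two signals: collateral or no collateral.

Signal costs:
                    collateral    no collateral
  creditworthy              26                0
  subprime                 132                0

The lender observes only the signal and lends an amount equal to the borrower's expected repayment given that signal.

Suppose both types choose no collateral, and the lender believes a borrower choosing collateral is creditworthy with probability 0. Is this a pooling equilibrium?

Yes

On the equilibrium path (no collateral) the lender holds the prior 2/5 and pays 2/5·303 + 3/5·168 = 222. Off-path (collateral) belief 0 gives 0·303 + 1·168 = 168.
Creditworthy: no collateral gives 222 − 0 = 222; collateral gives 168 − 26 = 142. Stays. ✓
Subprime: no collateral gives 222 − 0 = 222; collateral gives 168 − 132 = 36. Stays. ✓
Beliefs are Bayes-consistent on-path and both types best-respond.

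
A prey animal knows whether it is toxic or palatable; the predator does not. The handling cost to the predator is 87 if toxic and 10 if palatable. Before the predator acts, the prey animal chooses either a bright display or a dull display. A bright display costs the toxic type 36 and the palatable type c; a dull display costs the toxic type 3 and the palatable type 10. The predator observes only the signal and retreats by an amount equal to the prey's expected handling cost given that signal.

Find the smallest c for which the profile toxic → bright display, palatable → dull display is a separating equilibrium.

87

Under separation: bright display → toxic (pays 87); dull display → palatable (pays 10).
Toxic: 87 − 36 = 51 ≥ 10 − 3 = 7. Holds regardless of c. ✓
Palatable: 10 − 10 ≥ 87 − c, so c ≥ 87 − 0 = 87.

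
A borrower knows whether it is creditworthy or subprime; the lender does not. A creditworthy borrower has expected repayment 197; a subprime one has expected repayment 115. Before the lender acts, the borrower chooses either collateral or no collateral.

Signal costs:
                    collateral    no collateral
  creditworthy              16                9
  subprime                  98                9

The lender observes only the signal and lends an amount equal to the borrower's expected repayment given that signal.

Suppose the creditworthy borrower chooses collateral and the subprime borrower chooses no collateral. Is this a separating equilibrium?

Under separation the lender infers type exactly: collateral → creditworthy (pays 197), no collateral → subprime (pays 115).
Creditworthy: collateral gives 197 − 16 = 181; no collateral gives 115 − 9 = 106. No deviation. ✓
Subprime: no collateral gives 115 − 9 = 106; collateral gives 197 − 98 = 99. No deviation. ✓
Neither type gains from mimicking the other.

Yes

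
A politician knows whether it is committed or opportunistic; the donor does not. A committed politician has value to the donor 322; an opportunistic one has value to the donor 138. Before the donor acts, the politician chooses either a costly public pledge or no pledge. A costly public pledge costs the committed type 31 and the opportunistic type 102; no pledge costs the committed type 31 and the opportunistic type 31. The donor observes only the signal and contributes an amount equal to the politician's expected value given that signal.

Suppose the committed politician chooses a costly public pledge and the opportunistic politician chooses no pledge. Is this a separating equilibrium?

No

Under separation the donor infers type exactly: pledge → committed (pays 322), no pledge → opportunistic (pays 138).
Committed: pledge gives 322 − 31 = 291; no pledge gives 138 − 31 = 107. No deviation. ✓
Opportunistic: no pledge gives 138 − 31 = 107; pledge gives 322 − 102 = 220. Would deviate. ✗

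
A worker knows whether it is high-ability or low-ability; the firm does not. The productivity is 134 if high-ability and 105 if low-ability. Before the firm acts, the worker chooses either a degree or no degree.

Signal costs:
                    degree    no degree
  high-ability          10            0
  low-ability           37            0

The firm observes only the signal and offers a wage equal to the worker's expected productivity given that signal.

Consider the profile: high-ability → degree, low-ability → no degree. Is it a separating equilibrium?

Under separation the firm infers type exactly: degree → high-ability (pays 134), no degree → low-ability (pays 105).
High-ability: degree gives 134 − 10 = 124; no degree gives 105 − 0 = 105. No deviation. ✓
Low-ability: no degree gives 105 − 0 = 105; degree gives 134 − 37 = 97. No deviation. ✓
Neither type gains from mimicking the other.

Yes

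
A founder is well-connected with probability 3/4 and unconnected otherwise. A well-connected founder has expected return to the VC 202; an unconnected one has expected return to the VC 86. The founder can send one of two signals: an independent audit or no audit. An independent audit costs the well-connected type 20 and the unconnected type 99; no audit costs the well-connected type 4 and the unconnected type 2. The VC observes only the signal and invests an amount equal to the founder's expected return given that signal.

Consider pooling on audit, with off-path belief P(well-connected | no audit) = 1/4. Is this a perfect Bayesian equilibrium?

On the equilibrium path (audit) the VC holds the prior 3/4 and pays 3/4·202 + 1/4·86 = 173. Off-path (no audit) belief 1/4 gives 1/4·202 + 3/4·86 = 115.
Well-connected: audit gives 173 − 20 = 153; no audit gives 115 − 4 = 111. Stays. ✓
Unconnected: audit gives 173 − 99 = 74; no audit gives 115 − 2 = 113. Deviates. ✗

No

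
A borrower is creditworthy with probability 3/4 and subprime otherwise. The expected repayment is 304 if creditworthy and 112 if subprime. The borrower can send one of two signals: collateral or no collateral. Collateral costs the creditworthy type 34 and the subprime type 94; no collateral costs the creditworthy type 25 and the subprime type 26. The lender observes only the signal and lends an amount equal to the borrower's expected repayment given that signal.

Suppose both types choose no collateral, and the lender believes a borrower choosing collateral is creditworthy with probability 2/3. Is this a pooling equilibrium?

At the pooled signal (no collateral) the lender holds the prior 3/4 and pays 3/4·304 + 1/4·112 = 256. Off-path (collateral) belief 2/3 gives 2/3·304 + 1/3·112 = 240.
Creditworthy: no collateral gives 256 − 25 = 231; collateral gives 240 − 34 = 206. Stays. ✓
Subprime: no collateral gives 256 − 26 = 230; collateral gives 240 − 94 = 146. Stays. ✓

Yes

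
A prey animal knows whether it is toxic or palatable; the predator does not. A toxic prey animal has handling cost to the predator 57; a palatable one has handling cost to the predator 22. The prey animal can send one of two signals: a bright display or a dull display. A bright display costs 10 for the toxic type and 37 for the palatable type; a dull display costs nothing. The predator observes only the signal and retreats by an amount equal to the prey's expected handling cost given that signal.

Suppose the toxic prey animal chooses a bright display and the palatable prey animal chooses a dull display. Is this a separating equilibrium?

Yes

Under separation the predator infers type exactly: bright display → toxic (pays 57), dull display → palatable (pays 22).
Toxic: bright display gives 57 − 10 = 47; dull display gives 22 − 0 = 22. No deviation. ✓
Palatable: dull display gives 22 − 0 = 22; bright display gives 57 − 37 = 20. No deviation. ✓
Both incentive constraints hold.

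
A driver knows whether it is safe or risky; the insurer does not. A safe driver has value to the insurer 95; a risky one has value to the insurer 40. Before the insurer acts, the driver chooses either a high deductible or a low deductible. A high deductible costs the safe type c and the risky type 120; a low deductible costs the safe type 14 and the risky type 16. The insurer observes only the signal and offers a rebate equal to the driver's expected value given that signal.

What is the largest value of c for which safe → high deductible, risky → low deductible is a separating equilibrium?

69

Under separation: high deductible → safe (pays 95); low deductible → risky (pays 40).
Risky: 40 − 16 = 24 ≥ 95 − 120 = -25. Holds regardless of c. ✓
Safe: 95 − c ≥ 40 − 14, so c ≤ 95 − 26 = 69.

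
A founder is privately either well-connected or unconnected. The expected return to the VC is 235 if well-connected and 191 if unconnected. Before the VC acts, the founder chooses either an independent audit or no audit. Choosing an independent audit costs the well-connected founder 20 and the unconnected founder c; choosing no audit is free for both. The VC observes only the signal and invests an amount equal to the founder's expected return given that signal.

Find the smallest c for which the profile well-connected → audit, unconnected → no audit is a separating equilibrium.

Under separation: audit → well-connected (pays 235); no audit → unconnected (pays 191).
Well-connected: 235 − 20 = 215 ≥ 191 − 0 = 191. Holds regardless of c. ✓
Unconnected: 191 − 0 ≥ 235 − c, so c ≥ 235 − 191 = 44.

44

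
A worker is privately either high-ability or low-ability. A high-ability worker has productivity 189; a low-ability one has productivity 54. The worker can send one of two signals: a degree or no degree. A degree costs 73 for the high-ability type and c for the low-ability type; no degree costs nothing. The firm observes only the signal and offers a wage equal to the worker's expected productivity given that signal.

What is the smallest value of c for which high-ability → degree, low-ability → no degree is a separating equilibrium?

Under separation: degree → high-ability (pays 189); no degree → low-ability (pays 54).
High-ability: 189 − 73 = 116 ≥ 54 − 0 = 54. Holds regardless of c. ✓
Low-ability: 54 − 0 ≥ 189 − c, so c ≥ 189 − 54 = 135.

135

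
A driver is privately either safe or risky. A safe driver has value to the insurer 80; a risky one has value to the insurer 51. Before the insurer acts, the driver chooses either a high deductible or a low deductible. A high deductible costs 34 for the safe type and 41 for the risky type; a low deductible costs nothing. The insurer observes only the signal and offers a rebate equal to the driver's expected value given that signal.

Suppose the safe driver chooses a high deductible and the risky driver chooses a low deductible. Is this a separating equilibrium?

No

If types separate, high deductible earns payment 80 and low deductible earns 51.
Safe: high deductible gives 80 − 34 = 46; low deductible gives 51 − 0 = 51. Would deviate. ✗
Risky: low deductible gives 51 − 0 = 51; high deductible gives 80 − 41 = 39. No deviation. ✓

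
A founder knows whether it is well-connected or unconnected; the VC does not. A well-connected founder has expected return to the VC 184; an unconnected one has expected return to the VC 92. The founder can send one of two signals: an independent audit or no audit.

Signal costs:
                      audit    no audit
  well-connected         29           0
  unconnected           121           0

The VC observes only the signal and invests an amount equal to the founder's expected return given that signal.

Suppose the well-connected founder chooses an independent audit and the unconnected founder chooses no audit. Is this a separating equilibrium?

Under separation the VC infers type exactly: audit → well-connected (pays 184), no audit → unconnected (pays 92).
Well-connected: audit gives 184 − 29 = 155; no audit gives 92 − 0 = 92. No deviation. ✓
Unconnected: no audit gives 92 − 0 = 92; audit gives 184 − 121 = 63. No deviation. ✓
Both incentive constraints hold.

Yes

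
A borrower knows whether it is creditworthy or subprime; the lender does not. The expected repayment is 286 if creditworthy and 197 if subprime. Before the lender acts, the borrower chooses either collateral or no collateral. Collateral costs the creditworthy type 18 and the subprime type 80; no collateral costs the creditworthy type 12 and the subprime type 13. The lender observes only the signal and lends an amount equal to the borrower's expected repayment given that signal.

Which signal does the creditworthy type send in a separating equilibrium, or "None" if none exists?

Try creditworthy → collateral, subprime → no collateral:
  If types separate, collateral earns payment 286 and no collateral earns 197.
  Creditworthy: collateral gives 286 − 18 = 268; no collateral gives 197 − 12 = 185. No deviation. ✓
  Subprime: no collateral gives 197 − 13 = 184; collateral gives 286 − 80 = 206. Would deviate. ✗
Try creditworthy → no collateral, subprime → collateral:
  If types separate, no collateral earns payment 286 and collateral earns 197.
  Creditworthy: no collateral gives 286 − 12 = 274; collateral gives 197 − 18 = 179. No deviation. ✓
  Subprime: collateral gives 197 − 80 = 117; no collateral gives 286 − 13 = 273. Would deviate. ✗
Neither assignment is incentive-compatible.

None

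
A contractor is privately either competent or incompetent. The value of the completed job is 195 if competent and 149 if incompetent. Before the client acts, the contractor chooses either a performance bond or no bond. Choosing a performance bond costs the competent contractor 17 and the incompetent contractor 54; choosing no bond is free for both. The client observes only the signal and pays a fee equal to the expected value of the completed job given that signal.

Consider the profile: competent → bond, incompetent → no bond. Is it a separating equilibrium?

Yes

Under separation the client infers type exactly: bond → competent (pays 195), no bond → incompetent (pays 149).
Competent: bond gives 195 − 17 = 178; no bond gives 149 − 0 = 149. No deviation. ✓
Incompetent: no bond gives 149 − 0 = 149; bond gives 195 − 54 = 141. No deviation. ✓
Neither type gains from mimicking the other.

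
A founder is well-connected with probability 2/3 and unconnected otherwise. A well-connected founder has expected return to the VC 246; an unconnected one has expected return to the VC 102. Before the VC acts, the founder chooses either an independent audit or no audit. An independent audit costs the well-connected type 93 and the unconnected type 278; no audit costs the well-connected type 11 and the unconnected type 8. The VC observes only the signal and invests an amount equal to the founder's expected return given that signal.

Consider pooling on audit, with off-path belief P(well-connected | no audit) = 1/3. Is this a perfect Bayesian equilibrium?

On the equilibrium path (audit) the VC holds the prior 2/3 and pays 2/3·246 + 1/3·102 = 198. Off-path (no audit) belief 1/3 gives 1/3·246 + 2/3·102 = 150.
Well-connected: audit gives 198 − 93 = 105; no audit gives 150 − 11 = 139. Deviates. ✗
Unconnected: audit gives 198 − 278 = -80; no audit gives 150 − 8 = 142. Deviates. ✗

No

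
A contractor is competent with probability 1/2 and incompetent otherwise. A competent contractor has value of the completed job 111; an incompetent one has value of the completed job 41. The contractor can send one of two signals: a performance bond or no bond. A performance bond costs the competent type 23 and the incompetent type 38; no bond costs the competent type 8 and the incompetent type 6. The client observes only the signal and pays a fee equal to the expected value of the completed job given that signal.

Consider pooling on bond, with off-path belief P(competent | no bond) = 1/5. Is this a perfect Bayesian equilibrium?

On the equilibrium path (bond) the client holds the prior 1/2 and pays 1/2·111 + 1/2·41 = 76. Off-path (no bond) belief 1/5 gives 1/5·111 + 4/5·41 = 55.
Competent: bond gives 76 − 23 = 53; no bond gives 55 − 8 = 47. Stays. ✓
Incompetent: bond gives 76 − 38 = 38; no bond gives 55 − 6 = 49. Deviates. ✗

No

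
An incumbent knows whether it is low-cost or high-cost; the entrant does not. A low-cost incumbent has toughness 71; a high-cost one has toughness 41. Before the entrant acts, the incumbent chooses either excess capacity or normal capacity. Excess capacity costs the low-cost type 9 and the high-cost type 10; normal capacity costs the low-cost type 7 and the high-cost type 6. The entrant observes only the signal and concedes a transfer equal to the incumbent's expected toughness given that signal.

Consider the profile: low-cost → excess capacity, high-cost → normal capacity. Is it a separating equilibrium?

No

Under separation the entrant infers type exactly: excess capacity → low-cost (pays 71), normal capacity → high-cost (pays 41).
Low-cost: excess capacity gives 71 − 9 = 62; normal capacity gives 41 − 7 = 34. No deviation. ✓
High-cost: normal capacity gives 41 − 6 = 35; excess capacity gives 71 − 10 = 61. Would deviate. ✗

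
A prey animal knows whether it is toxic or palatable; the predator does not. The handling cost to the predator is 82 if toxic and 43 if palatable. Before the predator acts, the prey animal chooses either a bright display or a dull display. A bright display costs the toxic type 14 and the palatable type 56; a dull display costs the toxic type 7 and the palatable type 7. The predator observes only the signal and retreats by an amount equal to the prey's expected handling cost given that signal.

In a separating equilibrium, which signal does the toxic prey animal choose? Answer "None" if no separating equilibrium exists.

Try toxic → bright display, palatable → dull display:
  If types separate, bright display earns payment 82 and dull display earns 43.
  Toxic: bright display gives 82 − 14 = 68; dull display gives 43 − 7 = 36. No deviation. ✓
  Palatable: dull display gives 43 − 7 = 36; bright display gives 82 − 56 = 26. No deviation. ✓
Both hold — the toxic type sends bright display.

bright display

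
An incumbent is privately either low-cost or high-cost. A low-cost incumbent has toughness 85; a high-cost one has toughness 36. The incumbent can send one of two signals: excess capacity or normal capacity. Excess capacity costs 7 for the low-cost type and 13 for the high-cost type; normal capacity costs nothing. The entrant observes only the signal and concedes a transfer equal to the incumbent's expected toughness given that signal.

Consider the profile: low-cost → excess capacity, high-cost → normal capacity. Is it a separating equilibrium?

If types separate, excess capacity earns payment 85 and normal capacity earns 36.
Low-cost: excess capacity gives 85 − 7 = 78; normal capacity gives 36 − 0 = 36. No deviation. ✓
High-cost: normal capacity gives 36 − 0 = 36; excess capacity gives 85 − 13 = 72. Would deviate. ✗

No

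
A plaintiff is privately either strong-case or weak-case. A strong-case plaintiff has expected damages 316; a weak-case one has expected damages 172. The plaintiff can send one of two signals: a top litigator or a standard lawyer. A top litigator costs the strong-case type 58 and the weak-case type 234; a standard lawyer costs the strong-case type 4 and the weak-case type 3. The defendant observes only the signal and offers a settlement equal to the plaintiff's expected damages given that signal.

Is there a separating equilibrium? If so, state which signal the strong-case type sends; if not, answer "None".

Try strong-case → top litigator, weak-case → standard lawyer:
  If types separate, top litigator earns payment 316 and standard lawyer earns 172.
  Strong-case: top litigator gives 316 − 58 = 258; standard lawyer gives 172 − 4 = 168. No deviation. ✓
  Weak-case: standard lawyer gives 172 − 3 = 169; top litigator gives 316 − 234 = 82. No deviation. ✓
Both hold — the strong-case type sends top litigator.

top litigator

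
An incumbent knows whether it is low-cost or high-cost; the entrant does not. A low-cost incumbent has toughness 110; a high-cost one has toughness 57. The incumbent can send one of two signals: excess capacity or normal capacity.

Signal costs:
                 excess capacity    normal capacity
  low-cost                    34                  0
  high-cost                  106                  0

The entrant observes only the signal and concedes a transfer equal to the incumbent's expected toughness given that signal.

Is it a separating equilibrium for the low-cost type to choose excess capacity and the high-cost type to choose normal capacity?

Yes

If types separate, excess capacity earns payment 110 and normal capacity earns 57.
Low-cost: excess capacity gives 110 − 34 = 76; normal capacity gives 57 − 0 = 57. No deviation. ✓
High-cost: normal capacity gives 57 − 0 = 57; excess capacity gives 110 − 106 = 4. No deviation. ✓
Both incentive constraints hold.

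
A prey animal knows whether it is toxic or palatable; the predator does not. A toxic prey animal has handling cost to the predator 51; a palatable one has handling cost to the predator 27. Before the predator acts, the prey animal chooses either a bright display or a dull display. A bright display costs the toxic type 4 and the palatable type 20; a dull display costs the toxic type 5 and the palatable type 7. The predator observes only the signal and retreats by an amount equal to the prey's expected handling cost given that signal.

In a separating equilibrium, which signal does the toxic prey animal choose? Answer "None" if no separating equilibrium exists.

Try toxic → bright display, palatable → dull display:
  Under separation the predator infers type exactly: bright display → toxic (pays 51), dull display → palatable (pays 27).
  Toxic: bright display gives 51 − 4 = 47; dull display gives 27 − 5 = 22. No deviation. ✓
  Palatable: dull display gives 27 − 7 = 20; bright display gives 51 − 20 = 31. Would deviate. ✗
Try toxic → dull display, palatable → bright display:
  Under separation the predator infers type exactly: dull display → toxic (pays 51), bright display → palatable (pays 27).
  Toxic: dull display gives 51 − 5 = 46; bright display gives 27 − 4 = 23. No deviation. ✓
  Palatable: bright display gives 27 − 20 = 7; dull display gives 51 − 7 = 44. Would deviate. ✗
Neither assignment is incentive-compatible.

None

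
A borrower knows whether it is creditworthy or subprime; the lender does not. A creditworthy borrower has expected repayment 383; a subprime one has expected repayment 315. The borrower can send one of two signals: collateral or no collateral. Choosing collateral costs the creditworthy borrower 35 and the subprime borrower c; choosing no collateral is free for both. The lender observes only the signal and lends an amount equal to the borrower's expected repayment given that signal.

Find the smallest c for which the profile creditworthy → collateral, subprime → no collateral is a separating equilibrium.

68

Under separation: collateral → creditworthy (pays 383); no collateral → subprime (pays 315).
Creditworthy: 383 − 35 = 348 ≥ 315 − 0 = 315. Holds regardless of c. ✓
Subprime: 315 − 0 ≥ 383 − c, so c ≥ 383 − 315 = 68.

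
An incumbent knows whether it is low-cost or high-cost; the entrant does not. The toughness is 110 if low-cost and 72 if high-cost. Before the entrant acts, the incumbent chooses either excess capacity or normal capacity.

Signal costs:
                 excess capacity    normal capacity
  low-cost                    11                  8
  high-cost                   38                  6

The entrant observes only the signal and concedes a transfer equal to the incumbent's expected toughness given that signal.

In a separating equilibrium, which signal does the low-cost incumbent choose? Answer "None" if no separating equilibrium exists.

Try low-cost → excess capacity, high-cost → normal capacity:
  Under separation the entrant infers type exactly: excess capacity → low-cost (pays 110), normal capacity → high-cost (pays 72).
  Low-cost: excess capacity gives 110 − 11 = 99; normal capacity gives 72 − 8 = 64. No deviation. ✓
  High-cost: normal capacity gives 72 − 6 = 66; excess capacity gives 110 − 38 = 72. Would deviate. ✗
Try low-cost → normal capacity, high-cost → excess capacity:
  Under separation the entrant infers type exactly: normal capacity → low-cost (pays 110), excess capacity → high-cost (pays 72).
  Low-cost: normal capacity gives 110 − 8 = 102; excess capacity gives 72 − 11 = 61. No deviation. ✓
  High-cost: excess capacity gives 72 − 38 = 34; normal capacity gives 110 − 6 = 104. Would deviate. ✗
Neither assignment is incentive-compatible.

None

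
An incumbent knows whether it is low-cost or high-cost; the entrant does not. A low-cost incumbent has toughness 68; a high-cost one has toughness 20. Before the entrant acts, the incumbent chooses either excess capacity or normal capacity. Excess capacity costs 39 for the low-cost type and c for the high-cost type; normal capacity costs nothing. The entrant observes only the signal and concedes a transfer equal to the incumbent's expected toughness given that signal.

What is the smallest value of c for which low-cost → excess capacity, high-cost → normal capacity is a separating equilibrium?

48

Under separation: excess capacity → low-cost (pays 68); normal capacity → high-cost (pays 20).
Low-cost: 68 − 39 = 29 ≥ 20 − 0 = 20. Holds regardless of c. ✓
High-cost: 20 − 0 ≥ 68 − c, so c ≥ 68 − 20 = 48.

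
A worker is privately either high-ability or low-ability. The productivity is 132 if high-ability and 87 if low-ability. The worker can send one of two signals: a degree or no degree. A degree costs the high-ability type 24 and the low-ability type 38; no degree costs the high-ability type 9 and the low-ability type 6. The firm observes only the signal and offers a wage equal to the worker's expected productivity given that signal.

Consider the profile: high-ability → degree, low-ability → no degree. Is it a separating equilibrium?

Under separation the firm infers type exactly: degree → high-ability (pays 132), no degree → low-ability (pays 87).
High-ability: degree gives 132 − 24 = 108; no degree gives 87 − 9 = 78. No deviation. ✓
Low-ability: no degree gives 87 − 6 = 81; degree gives 132 − 38 = 94. Would deviate. ✗

No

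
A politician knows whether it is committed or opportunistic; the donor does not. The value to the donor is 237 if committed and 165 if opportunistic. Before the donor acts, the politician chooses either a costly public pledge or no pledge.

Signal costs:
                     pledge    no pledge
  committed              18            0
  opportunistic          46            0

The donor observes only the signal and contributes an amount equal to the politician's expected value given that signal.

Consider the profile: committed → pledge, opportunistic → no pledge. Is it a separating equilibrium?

Under separation the donor infers type exactly: pledge → committed (pays 237), no pledge → opportunistic (pays 165).
Committed: pledge gives 237 − 18 = 219; no pledge gives 165 − 0 = 165. No deviation. ✓
Opportunistic: no pledge gives 165 − 0 = 165; pledge gives 237 − 46 = 191. Would deviate. ✗

No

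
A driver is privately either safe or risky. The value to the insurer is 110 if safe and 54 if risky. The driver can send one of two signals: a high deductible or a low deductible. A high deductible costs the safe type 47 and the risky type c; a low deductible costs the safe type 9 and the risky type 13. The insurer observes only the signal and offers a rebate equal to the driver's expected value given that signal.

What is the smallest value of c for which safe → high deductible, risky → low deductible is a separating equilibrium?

69

Under separation: high deductible → safe (pays 110); low deductible → risky (pays 54).
Safe: 110 − 47 = 63 ≥ 54 − 9 = 45. Holds regardless of c. ✓
Risky: 54 − 13 ≥ 110 − c, so c ≥ 110 − 41 = 69.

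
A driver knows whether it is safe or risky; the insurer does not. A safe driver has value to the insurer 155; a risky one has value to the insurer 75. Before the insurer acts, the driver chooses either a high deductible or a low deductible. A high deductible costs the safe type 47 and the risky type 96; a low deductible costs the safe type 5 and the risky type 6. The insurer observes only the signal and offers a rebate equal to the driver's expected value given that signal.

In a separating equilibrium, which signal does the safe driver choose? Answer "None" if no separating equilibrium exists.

high deductible

Try safe → high deductible, risky → low deductible:
  Under separation the insurer infers type exactly: high deductible → safe (pays 155), low deductible → risky (pays 75).
  Safe: high deductible gives 155 − 47 = 108; low deductible gives 75 − 5 = 70. No deviation. ✓
  Risky: low deductible gives 75 − 6 = 69; high deductible gives 155 − 96 = 59. No deviation. ✓
Both hold — the safe type sends high deductible.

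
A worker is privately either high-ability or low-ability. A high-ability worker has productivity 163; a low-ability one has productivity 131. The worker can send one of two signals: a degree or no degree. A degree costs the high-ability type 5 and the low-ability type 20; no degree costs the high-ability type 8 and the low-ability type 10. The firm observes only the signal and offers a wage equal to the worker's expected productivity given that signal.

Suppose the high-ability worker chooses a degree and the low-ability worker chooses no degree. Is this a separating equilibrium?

No

If types separate, degree earns payment 163 and no degree earns 131.
High-ability: degree gives 163 − 5 = 158; no degree gives 131 − 8 = 123. No deviation. ✓
Low-ability: no degree gives 131 − 10 = 121; degree gives 163 − 20 = 143. Would deviate. ✗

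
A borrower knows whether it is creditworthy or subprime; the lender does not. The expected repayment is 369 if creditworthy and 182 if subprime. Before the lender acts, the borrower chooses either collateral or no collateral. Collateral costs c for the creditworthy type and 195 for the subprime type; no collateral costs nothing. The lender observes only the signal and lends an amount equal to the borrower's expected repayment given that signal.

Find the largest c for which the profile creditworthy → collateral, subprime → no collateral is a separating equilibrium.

Under separation: collateral → creditworthy (pays 369); no collateral → subprime (pays 182).
Subprime: 182 − 0 = 182 ≥ 369 − 195 = 174. Holds regardless of c. ✓
Creditworthy: 369 − c ≥ 182 − 0, so c ≤ 369 − 182 = 187.

187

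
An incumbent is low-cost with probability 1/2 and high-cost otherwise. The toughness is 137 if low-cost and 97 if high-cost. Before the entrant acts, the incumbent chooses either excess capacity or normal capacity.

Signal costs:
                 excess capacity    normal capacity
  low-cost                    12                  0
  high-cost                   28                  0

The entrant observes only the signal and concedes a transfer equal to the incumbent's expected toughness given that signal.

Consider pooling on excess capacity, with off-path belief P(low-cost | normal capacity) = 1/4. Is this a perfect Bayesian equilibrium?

On the equilibrium path (excess capacity) the entrant holds the prior 1/2 and pays 1/2·137 + 1/2·97 = 117. Off-path (normal capacity) belief 1/4 gives 1/4·137 + 3/4·97 = 107.
Low-cost: excess capacity gives 117 − 12 = 105; normal capacity gives 107 − 0 = 107. Deviates. ✗
High-cost: excess capacity gives 117 − 28 = 89; normal capacity gives 107 − 0 = 107. Deviates. ✗

No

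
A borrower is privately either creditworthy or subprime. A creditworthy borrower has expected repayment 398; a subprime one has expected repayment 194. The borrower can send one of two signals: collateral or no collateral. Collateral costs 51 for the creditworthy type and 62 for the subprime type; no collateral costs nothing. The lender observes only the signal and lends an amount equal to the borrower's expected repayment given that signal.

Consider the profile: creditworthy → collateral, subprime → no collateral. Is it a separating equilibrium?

If types separate, collateral earns payment 398 and no collateral earns 194.
Creditworthy: collateral gives 398 − 51 = 347; no collateral gives 194 − 0 = 194. No deviation. ✓
Subprime: no collateral gives 194 − 0 = 194; collateral gives 398 − 62 = 336. Would deviate. ✗

No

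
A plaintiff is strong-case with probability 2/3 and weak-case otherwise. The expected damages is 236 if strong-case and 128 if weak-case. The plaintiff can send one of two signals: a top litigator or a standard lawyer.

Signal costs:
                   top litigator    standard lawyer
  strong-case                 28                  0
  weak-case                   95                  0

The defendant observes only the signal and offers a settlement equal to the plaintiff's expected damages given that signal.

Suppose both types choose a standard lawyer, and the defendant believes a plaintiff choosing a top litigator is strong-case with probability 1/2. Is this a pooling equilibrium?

Yes

At the pooled signal (standard lawyer) the defendant holds the prior 2/3 and pays 2/3·236 + 1/3·128 = 200. Off-path (top litigator) belief 1/2 gives 1/2·236 + 1/2·128 = 182.
Strong-case: standard lawyer gives 200 − 0 = 200; top litigator gives 182 − 28 = 154. Stays. ✓
Weak-case: standard lawyer gives 200 − 0 = 200; top litigator gives 182 − 95 = 87. Stays. ✓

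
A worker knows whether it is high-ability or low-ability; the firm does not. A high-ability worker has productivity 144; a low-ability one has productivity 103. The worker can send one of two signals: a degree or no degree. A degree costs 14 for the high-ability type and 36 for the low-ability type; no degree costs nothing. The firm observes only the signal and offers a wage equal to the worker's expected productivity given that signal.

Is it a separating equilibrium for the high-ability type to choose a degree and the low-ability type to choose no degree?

No

Under separation the firm infers type exactly: degree → high-ability (pays 144), no degree → low-ability (pays 103).
High-ability: degree gives 144 − 14 = 130; no degree gives 103 − 0 = 103. No deviation. ✓
Low-ability: no degree gives 103 − 0 = 103; degree gives 144 − 36 = 108. Would deviate. ✗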